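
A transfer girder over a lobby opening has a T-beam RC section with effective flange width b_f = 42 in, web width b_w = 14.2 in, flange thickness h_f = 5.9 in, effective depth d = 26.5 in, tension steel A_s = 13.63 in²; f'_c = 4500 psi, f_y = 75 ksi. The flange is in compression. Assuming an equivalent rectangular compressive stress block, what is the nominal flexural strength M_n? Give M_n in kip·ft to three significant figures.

Tension: T = A_s f_y = 13.63 × 75 = 1022.25 kips.
Try a within the flange: a = T/(0.85 f'_c b_f) = 1022.25/(0.85 × 4.5 × 42) = 6.363 in.
a = 6.363 > h_f = 5.9 in: the block extends into the web. Split into flange-overhang and web parts.
C_f = 0.85 f'_c (b_f − b_w) h_f = 0.85 × 4.5 × (42 − 14.2) × 5.9 = 627.4 kips.
Remaining web compression depth: a_w = (T − C_f)/(0.85 f'_c b_w) = (1022.25 − 627.4)/(0.85 × 4.5 × 14.2) = 7.270 in.
M_n = C_f(d − h_f/2) + (T − C_f)(d − a_w/2) = 627.4 × (26.5 − 2.95) + 394.85 × (26.5 − 3.635) = 14775.3 + 9028.2 = 23803.5 kip·in.
M_n = 23803.5/12 = 1983.63 kip·ft.

M_n ≈ 1980 kip·ft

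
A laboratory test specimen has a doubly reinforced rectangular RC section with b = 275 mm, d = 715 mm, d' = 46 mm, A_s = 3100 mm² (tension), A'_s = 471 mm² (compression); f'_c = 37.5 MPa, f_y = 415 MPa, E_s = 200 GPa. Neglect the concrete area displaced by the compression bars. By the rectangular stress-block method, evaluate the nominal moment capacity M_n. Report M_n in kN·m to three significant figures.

Assume both tension and compression steel yield.
Net tension couple steel: A_s − A'_s = 2629 mm².
a = (A_s − A'_s) f_y / (0.85 f'_c b) = 1091035/(0.85 × 37.5 × 275) = 124.47 mm.
c = a/β₁ = 124.47/0.782 = 159.17 mm; ε'_s = 0.003(c − d')/c = 0.0021 ≥ f_y/E_s = 0.0021, so compression steel does yield.
M_n = (A_s − A'_s) f_y (d − a/2) + A'_s f_y (d − d') = [1091035 × (715 − 62.235) + 195465 × (715 − 46)] × 10⁻⁶ = 712.19 + 130.77 = 842.96 kN·m.

M_n ≈ 843 kN·m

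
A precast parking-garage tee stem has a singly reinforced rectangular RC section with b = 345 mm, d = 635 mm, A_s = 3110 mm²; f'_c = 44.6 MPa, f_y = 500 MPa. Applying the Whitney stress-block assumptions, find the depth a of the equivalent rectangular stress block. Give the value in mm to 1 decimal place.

T = A_s f_y = 3110 × 500 = 1555000 N = 1555 kN.
Setting C = 0.85 f'_c a b equal to T: a = 1555000/(0.85 × 44.6 × 345) = 118.9 mm.

a ≈ 118.9 mm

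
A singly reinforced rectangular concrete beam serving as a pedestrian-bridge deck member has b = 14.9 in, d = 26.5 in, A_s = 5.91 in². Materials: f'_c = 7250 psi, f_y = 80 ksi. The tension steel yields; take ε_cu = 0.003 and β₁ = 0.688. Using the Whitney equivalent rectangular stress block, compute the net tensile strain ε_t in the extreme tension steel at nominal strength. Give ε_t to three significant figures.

ε_t ≈ 0.00762

a = A_s f_y/(0.85 f'_c b) = 5.149 in.
β₁ = 0.688, so c = a/β₁ = 5.149/0.688 = 7.484 in.
From the linear strain diagram with ε_cu = 0.003: ε_t = 0.003 (d − c)/c = 0.003 × (26.5 − 7.484)/7.484 = 0.00762.
Since ε_t ≥ 0.005, the section is tension-controlled.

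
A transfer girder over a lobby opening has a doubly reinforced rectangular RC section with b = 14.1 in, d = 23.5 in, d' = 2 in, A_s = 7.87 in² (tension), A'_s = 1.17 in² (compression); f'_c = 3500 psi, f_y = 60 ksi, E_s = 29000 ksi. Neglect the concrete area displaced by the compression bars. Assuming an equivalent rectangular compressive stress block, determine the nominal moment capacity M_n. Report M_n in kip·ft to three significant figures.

Assume both steels yield.
a = (A_s − A'_s) f_y/(0.85 f'_c b) = (7.87 − 1.17) × 60/(0.85 × 3.5 × 14.1) = 9.583 in.
c = a/β₁ = 9.583/0.85 = 11.274 in; ε'_s = 0.003(c − d')/c = 0.0025 ≥ ε_y = 0.0021, so the compression steel yields.
M_n = (A_s − A'_s) f_y (d − a/2) + A'_s f_y (d − d') = 402 × (23.5 − 4.7915) + 70.2 × (23.5 − 2) = 7520.8 + 1509.3 = 9030.1 kip·in = 9030.1/12 = 752.51 kip·ft.

M_n ≈ 753 kip·ft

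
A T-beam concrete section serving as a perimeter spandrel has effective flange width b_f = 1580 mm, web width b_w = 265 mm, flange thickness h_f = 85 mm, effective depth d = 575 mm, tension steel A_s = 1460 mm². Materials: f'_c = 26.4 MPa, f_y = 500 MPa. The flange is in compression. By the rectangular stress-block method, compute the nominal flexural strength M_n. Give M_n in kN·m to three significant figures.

Tension: T = A_s f_y = 1460 × 500 = 730000 N.
Try a within the flange: a = T/(0.85 f'_c b_f) = 730000/(0.85 × 26.4 × 1580) = 20.59 mm.
Since a = 20.59 ≤ h_f = 85 mm, the stress block lies entirely in the flange; analyse as a rectangular beam of width b_f.
M_n = T(d − a/2) = 730000 × (575 − 10.295) = 412.23 × 10⁶ N·mm.
M_n = 412.23 kN·m.

M_n ≈ 412 kN·m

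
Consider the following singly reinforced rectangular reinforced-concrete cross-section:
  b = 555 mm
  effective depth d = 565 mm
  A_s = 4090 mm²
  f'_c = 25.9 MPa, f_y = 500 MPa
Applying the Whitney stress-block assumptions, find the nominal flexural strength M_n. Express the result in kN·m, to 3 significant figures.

M_n ≈ 984 kN·m

T = A_s f_y = 4090 × 500 = 2045000 N = 2045 kN.
From C = T: a = T/(0.85 f'_c b) = 2045000/(0.85 × 25.9 × 555) = 167.37 mm.
M_n = T(d − a/2) = 2045 kN × (565 − 83.685) mm = 984.29 kN·m.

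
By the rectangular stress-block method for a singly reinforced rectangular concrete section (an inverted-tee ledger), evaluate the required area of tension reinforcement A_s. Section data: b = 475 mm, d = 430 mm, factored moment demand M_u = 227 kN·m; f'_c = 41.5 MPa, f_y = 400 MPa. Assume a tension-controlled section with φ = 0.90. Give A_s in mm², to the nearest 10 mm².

A_s ≈ 1530 mm²

M_n = M_u/φ = 227/0.90 = 252.222 kN·m.
With M_n = 0.85 f'_c a b (d − a/2), solve the quadratic for a:
a = d − √(d² − 2M_n/(0.85 f'_c b)) = 430 − √(430² − 2 × 252.222×10⁶/(0.85 × 41.5 × 475)) = 36.56 mm.
A_s = 0.85 f'_c a b / f_y = 0.85 × 41.5 × 36.56 × 475 / 400 = 1531.5 mm².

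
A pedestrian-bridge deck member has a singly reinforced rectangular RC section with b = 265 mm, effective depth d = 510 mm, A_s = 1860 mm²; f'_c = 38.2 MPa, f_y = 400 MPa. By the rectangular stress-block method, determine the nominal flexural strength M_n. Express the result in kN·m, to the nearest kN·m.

M_n ≈ 347 kN·m

T = A_s f_y = 1860 × 400 = 744000 N = 744 kN.
From C = T: a = T/(0.85 f'_c b) = 744000/(0.85 × 38.2 × 265) = 86.47 mm.
M_n = T(d − a/2) = 744 kN × (510 − 43.235) mm = 347.27 kN·m.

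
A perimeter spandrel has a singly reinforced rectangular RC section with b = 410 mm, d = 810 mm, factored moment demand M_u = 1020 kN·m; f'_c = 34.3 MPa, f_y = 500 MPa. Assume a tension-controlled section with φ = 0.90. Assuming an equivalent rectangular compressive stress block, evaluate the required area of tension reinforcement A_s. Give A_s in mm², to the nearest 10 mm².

M_n = M_u/φ = 1020/0.90 = 1133.33 kN·m.
With M_n = 0.85 f'_c a b (d − a/2), solve the quadratic for a:
a = d − √(d² − 2M_n/(0.85 f'_c b)) = 810 − √(810² − 2 × 1133.33×10⁶/(0.85 × 34.3 × 410)) = 127.01 mm.
A_s = 0.85 f'_c a b / f_y = 0.85 × 34.3 × 127.01 × 410 / 500 = 3036.4 mm².

A_s ≈ 3040 mm²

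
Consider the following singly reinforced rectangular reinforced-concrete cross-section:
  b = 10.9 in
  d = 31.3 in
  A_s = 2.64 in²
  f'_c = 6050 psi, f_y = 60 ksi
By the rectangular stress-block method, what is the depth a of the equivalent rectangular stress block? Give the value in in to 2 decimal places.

T = A_s f_y = 2.64 × 60 = 158.4 kips.
a = T/(0.85 f'_c b) = 158.4/(0.85 × 6.05 × 10.9) = 2.83 in.

a ≈ 2.83 in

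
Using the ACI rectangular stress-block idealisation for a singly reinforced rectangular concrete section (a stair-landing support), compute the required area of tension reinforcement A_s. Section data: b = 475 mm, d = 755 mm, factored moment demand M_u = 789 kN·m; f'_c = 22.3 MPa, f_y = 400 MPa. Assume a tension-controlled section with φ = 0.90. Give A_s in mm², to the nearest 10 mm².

M_n = M_u/φ = 789/0.90 = 876.667 kN·m.
With M_n = 0.85 f'_c a b (d − a/2), solve the quadratic for a:
a = d − √(d² − 2M_n/(0.85 f'_c b)) = 755 − √(755² − 2 × 876.667×10⁶/(0.85 × 22.3 × 475)) = 142.39 mm.
A_s = 0.85 f'_c a b / f_y = 0.85 × 22.3 × 142.39 × 475 / 400 = 3205.1 mm².

A_s ≈ 3210 mm²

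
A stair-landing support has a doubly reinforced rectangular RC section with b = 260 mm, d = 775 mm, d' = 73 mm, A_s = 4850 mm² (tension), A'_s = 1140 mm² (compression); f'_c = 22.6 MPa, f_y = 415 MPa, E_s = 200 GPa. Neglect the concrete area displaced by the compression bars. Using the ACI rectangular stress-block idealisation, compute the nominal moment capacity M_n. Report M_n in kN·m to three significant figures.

Assume both tension and compression steel yield.
Net tension couple steel: A_s − A'_s = 3710 mm².
a = (A_s − A'_s) f_y / (0.85 f'_c b) = 1539650/(0.85 × 22.6 × 260) = 308.26 mm.
c = a/β₁ = 308.26/0.85 = 362.66 mm; ε'_s = 0.003(c − d')/c = 0.0024 ≥ f_y/E_s = 0.0021, so compression steel does yield.
M_n = (A_s − A'_s) f_y (d − a/2) + A'_s f_y (d − d') = [1539650 × (775 − 154.13) + 473100 × (775 − 73)] × 10⁻⁶ = 955.92 + 332.12 = 1288.04 kN·m.

M_n ≈ 1290 kN·m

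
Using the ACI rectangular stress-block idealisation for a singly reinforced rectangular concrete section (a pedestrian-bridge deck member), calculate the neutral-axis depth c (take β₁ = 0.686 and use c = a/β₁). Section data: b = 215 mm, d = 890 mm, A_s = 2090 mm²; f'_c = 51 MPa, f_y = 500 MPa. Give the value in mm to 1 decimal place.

c ≈ 163.4 mm

T = A_s f_y = 2090 × 500 = 1045000 N = 1045 kN.
Setting C = 0.85 f'_c a b equal to T: a = 1045000/(0.85 × 51 × 215) = 112.121 mm.
With β₁ = 0.686, c = a/β₁ = 112.121/0.686 = 163.4 mm.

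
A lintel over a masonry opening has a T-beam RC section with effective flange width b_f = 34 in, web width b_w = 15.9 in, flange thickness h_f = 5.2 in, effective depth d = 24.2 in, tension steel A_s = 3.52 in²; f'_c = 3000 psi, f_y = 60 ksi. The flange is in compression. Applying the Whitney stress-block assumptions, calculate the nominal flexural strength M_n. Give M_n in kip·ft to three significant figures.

Tension: T = A_s f_y = 3.52 × 60 = 211.2 kips.
Try a within the flange: a = T/(0.85 f'_c b_f) = 211.2/(0.85 × 3 × 34) = 2.436 in.
Since a = 2.436 ≤ h_f = 5.2 in, the stress block lies entirely in the flange; analyse as a rectangular beam of width b_f.
M_n = T(d − a/2) = 211.2 × (24.2 − 1.218) = 4853.8 kip·in.
M_n = 4853.8/12 = 404.48 kip·ft.

M_n ≈ 404 kip·ft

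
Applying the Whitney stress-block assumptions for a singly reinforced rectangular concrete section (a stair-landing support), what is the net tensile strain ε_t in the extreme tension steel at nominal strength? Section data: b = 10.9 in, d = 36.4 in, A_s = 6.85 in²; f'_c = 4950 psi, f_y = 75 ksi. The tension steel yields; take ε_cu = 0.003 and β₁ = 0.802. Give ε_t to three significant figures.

a = A_s f_y/(0.85 f'_c b) = 11.202 in.
β₁ = 0.802, so c = a/β₁ = 11.202/0.802 = 13.968 in.
From the linear strain diagram with ε_cu = 0.003: ε_t = 0.003 (d − c)/c = 0.003 × (36.4 − 13.968)/13.968 = 0.00482.
ε_t is between 0.004 and 0.005 — transition zone.

ε_t ≈ 0.00482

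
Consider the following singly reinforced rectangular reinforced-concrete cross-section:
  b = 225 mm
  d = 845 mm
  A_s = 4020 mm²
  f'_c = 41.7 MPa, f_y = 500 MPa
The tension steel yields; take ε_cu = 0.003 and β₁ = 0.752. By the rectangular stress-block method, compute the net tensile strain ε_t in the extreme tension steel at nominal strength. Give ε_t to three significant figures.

a = A_s f_y/(0.85 f'_c b) = 252.03 mm.
β₁ = 0.752, so c = a/β₁ = 252.03/0.752 = 335.15 mm.
From the linear strain diagram with ε_cu = 0.003: ε_t = 0.003 (d − c)/c = 0.003 × (845 − 335.15)/335.15 = 0.00456.
ε_t is between 0.004 and 0.005 — transition zone.

ε_t ≈ 0.00456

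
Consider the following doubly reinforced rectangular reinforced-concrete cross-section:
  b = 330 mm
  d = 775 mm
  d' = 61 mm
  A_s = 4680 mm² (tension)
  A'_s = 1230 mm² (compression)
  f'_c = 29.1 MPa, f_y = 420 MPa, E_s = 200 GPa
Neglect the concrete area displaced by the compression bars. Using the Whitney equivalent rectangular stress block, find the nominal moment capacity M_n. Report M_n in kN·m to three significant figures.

M_n ≈ 1360 kN·m

Assume both tension and compression steel yield.
Net tension couple steel: A_s − A'_s = 3450 mm².
a = (A_s − A'_s) f_y / (0.85 f'_c b) = 1449000/(0.85 × 29.1 × 330) = 177.52 mm.
c = a/β₁ = 177.52/0.842 = 210.83 mm; ε'_s = 0.003(c − d')/c = 0.0021 ≥ f_y/E_s = 0.0021, so compression steel does yield.
M_n = (A_s − A'_s) f_y (d − a/2) + A'_s f_y (d − d') = [1449000 × (775 − 88.76) + 516600 × (775 − 61)] × 10⁻⁶ = 994.36 + 368.85 = 1363.21 kN·m.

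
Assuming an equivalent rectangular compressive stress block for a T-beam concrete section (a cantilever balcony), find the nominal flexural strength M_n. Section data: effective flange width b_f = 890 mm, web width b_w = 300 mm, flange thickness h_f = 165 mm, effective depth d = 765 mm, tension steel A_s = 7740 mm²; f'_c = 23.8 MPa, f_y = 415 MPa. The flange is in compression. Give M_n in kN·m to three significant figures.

M_n ≈ 2170 kN·m

Tension: T = A_s f_y = 7740 × 415 = 3212100 N.
Try a within the flange: a = T/(0.85 f'_c b_f) = 3212100/(0.85 × 23.8 × 890) = 178.40 mm.
a = 178.40 > h_f = 165 mm: the block extends into the web. Split into flange-overhang and web parts.
C_f = 0.85 f'_c (b_f − b_w) h_f = 0.85 × 23.8 × (890 − 300) × 165 = 1969391 N.
Remaining web compression depth: a_w = (T − C_f)/(0.85 f'_c b_w) = (3212100 − 1969391)/(0.85 × 23.8 × 300) = 204.76 mm.
M_n = C_f(d − h_f/2) + (T − C_f)(d − a_w/2) = 1969391 × (765 − 82.5) + 1242709 × (765 − 102.38) = 1344.11 + 823.44 = 2167.55 × 10⁶ N·mm.
M_n = 2167.55 kN·m.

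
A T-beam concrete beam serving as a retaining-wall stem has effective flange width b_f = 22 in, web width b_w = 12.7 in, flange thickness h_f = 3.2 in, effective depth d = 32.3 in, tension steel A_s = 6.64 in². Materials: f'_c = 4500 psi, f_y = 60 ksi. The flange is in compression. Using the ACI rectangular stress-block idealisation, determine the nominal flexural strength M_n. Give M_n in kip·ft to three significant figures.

Tension: T = A_s f_y = 6.64 × 60 = 398.4 kips.
Try a within the flange: a = T/(0.85 f'_c b_f) = 398.4/(0.85 × 4.5 × 22) = 4.734 in.
a = 4.734 > h_f = 3.2 in: the block extends into the web. Split into flange-overhang and web parts.
C_f = 0.85 f'_c (b_f − b_w) h_f = 0.85 × 4.5 × (22 − 12.7) × 3.2 = 113.8 kips.
Remaining web compression depth: a_w = (T − C_f)/(0.85 f'_c b_w) = (398.4 − 113.8)/(0.85 × 4.5 × 12.7) = 5.859 in.
M_n = C_f(d − h_f/2) + (T − C_f)(d − a_w/2) = 113.8 × (32.3 − 1.6) + 284.6 × (32.3 − 2.9295) = 3493.7 + 8358.8 = 11852.5 kip·in.
M_n = 11852.5/12 = 987.71 kip·ft.

M_n ≈ 988 kip·ft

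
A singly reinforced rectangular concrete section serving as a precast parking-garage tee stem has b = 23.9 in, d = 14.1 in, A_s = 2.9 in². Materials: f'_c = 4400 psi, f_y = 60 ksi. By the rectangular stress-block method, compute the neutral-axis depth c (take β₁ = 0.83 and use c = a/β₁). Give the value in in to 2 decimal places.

c ≈ 2.35 in

T = A_s f_y = 2.9 × 60 = 174 kips.
a = T/(0.85 f'_c b) = 174/(0.85 × 4.4 × 23.9) = 1.9466 in.
With β₁ = 0.83, c = a/β₁ = 1.9466/0.83 = 2.35 in.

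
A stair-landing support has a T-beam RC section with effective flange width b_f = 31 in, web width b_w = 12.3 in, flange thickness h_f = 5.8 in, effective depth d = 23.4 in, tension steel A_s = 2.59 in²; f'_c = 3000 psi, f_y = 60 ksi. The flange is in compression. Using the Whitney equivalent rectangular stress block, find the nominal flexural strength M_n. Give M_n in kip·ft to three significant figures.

Tension: T = A_s f_y = 2.59 × 60 = 155.4 kips.
Try a within the flange: a = T/(0.85 f'_c b_f) = 155.4/(0.85 × 3 × 31) = 1.966 in.
Since a = 1.966 ≤ h_f = 5.8 in, the stress block lies entirely in the flange; analyse as a rectangular beam of width b_f.
M_n = T(d − a/2) = 155.4 × (23.4 − 0.983) = 3483.6 kip·in.
M_n = 3483.6/12 = 290.30 kip·ft.

M_n ≈ 290 kip·ft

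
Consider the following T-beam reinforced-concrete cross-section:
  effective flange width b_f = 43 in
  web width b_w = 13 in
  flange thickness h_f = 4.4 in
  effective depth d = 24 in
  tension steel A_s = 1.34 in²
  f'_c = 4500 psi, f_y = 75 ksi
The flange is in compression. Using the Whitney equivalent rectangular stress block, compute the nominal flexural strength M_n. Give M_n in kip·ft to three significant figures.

M_n ≈ 198 kip·ft

Tension: T = A_s f_y = 1.34 × 75 = 100.5 kips.
Try a within the flange: a = T/(0.85 f'_c b_f) = 100.5/(0.85 × 4.5 × 43) = 0.611 in.
Since a = 0.611 ≤ h_f = 4.4 in, the stress block lies entirely in the flange; analyse as a rectangular beam of width b_f.
M_n = T(d − a/2) = 100.5 × (24 − 0.3055) = 2381.3 kip·in.
M_n = 2381.3/12 = 198.44 kip·ft.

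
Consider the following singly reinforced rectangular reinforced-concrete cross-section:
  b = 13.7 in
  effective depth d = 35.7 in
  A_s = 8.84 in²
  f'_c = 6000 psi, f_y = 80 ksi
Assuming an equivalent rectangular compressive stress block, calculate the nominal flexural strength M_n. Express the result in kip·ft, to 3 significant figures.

T = A_s f_y = 8.84 × 80 = 707.2 kips.
a = T/(0.85 f'_c b) = 707.2/(0.85 × 6 × 13.7) = 10.122 in.
M_n = T(d − a/2) = 707.2 × (35.7 − 5.061) = 21667.9 kip·in = 21667.9/12 = 1805.66 kip·ft.

M_n ≈ 1810 kip·ft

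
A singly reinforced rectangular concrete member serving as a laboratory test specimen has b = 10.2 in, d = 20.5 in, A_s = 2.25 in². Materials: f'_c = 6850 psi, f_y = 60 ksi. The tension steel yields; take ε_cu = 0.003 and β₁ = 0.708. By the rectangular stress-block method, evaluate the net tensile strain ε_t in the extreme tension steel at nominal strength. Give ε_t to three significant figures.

ε_t ≈ 0.0162

a = A_s f_y/(0.85 f'_c b) = 2.273 in.
β₁ = 0.708, so c = a/β₁ = 2.273/0.708 = 3.210 in.
From the linear strain diagram with ε_cu = 0.003: ε_t = 0.003 (d − c)/c = 0.003 × (20.5 − 3.210)/3.210 = 0.0162.
Since ε_t ≥ 0.005, the section is tension-controlled.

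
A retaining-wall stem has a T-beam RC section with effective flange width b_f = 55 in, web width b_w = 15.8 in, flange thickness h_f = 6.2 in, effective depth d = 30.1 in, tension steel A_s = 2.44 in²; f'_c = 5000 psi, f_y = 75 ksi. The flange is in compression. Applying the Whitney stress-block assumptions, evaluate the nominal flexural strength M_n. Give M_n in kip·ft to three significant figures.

Tension: T = A_s f_y = 2.44 × 75 = 183 kips.
Try a within the flange: a = T/(0.85 f'_c b_f) = 183/(0.85 × 5 × 55) = 0.783 in.
Since a = 0.783 ≤ h_f = 6.2 in, the stress block lies entirely in the flange; analyse as a rectangular beam of width b_f.
M_n = T(d − a/2) = 183 × (30.1 − 0.3915) = 5436.7 kip·in.
M_n = 5436.7/12 = 453.06 kip·ft.

M_n ≈ 453 kip·ft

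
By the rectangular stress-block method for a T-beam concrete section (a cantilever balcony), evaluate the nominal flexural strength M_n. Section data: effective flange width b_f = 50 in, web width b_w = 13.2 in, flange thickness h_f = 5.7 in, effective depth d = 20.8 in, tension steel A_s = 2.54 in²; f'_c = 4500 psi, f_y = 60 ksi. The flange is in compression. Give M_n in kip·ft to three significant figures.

Tension: T = A_s f_y = 2.54 × 60 = 152.4 kips.
Try a within the flange: a = T/(0.85 f'_c b_f) = 152.4/(0.85 × 4.5 × 50) = 0.797 in.
Since a = 0.797 ≤ h_f = 5.7 in, the stress block lies entirely in the flange; analyse as a rectangular beam of width b_f.
M_n = T(d − a/2) = 152.4 × (20.8 − 0.3985) = 3109.2 kip·in.
M_n = 3109.2/12 = 259.10 kip·ft.

M_n ≈ 259 kip·ft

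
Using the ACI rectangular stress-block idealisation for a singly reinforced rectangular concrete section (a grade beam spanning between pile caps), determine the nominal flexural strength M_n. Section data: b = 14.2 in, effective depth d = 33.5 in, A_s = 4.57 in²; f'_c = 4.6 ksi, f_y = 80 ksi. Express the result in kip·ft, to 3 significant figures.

T = A_s f_y = 4.57 × 80 = 365.6 kips.
a = T/(0.85 f'_c b) = 365.6/(0.85 × 4.6 × 14.2) = 6.585 in.
M_n = T(d − a/2) = 365.6 × (33.5 − 3.2925) = 11043.9 kip·in = 11043.9/12 = 920.33 kip·ft.

M_n ≈ 920 kip·ft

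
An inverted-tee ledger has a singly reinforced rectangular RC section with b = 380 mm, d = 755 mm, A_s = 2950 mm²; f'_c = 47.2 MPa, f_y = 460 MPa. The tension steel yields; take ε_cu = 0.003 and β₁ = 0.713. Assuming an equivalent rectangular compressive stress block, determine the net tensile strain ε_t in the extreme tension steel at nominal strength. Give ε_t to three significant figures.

ε_t ≈ 0.0151

a = A_s f_y/(0.85 f'_c b) = 89.01 mm.
β₁ = 0.713, so c = a/β₁ = 89.01/0.713 = 124.84 mm.
From the linear strain diagram with ε_cu = 0.003: ε_t = 0.003 (d − c)/c = 0.003 × (755 − 124.84)/124.84 = 0.0151.
Since ε_t ≥ 0.005, the section is tension-controlled.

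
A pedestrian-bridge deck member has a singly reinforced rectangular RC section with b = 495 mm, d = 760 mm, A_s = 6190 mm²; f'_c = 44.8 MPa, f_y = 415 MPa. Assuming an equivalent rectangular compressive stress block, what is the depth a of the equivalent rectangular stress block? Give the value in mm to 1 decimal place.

a ≈ 136.3 mm

T = A_s f_y = 6190 × 415 = 2568850 N = 2568.85 kN.
Setting C = 0.85 f'_c a b equal to T: a = 2568850/(0.85 × 44.8 × 495) = 136.3 mm.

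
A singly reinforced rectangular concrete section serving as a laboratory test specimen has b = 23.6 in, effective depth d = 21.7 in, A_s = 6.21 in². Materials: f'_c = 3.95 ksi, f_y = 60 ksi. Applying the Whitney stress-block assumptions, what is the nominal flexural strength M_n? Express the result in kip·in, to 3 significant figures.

T = A_s f_y = 6.21 × 60 = 372.6 kips.
a = T/(0.85 f'_c b) = 372.6/(0.85 × 3.95 × 23.6) = 4.702 in.
M_n = T(d − a/2) = 372.6 × (21.7 − 2.351) = 7209.4 kip·in.

M_n ≈ 7210 kip·in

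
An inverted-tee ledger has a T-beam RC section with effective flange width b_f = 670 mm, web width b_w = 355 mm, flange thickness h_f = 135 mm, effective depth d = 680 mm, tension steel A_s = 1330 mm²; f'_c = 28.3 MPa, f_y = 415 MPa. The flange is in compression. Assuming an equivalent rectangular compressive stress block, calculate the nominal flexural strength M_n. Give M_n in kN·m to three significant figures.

Tension: T = A_s f_y = 1330 × 415 = 551950 N.
Try a within the flange: a = T/(0.85 f'_c b_f) = 551950/(0.85 × 28.3 × 670) = 34.25 mm.
Since a = 34.25 ≤ h_f = 135 mm, the stress block lies entirely in the flange; analyse as a rectangular beam of width b_f.
M_n = T(d − a/2) = 551950 × (680 − 17.125) = 365.87 × 10⁶ N·mm.
M_n = 365.87 kN·m.

M_n ≈ 366 kN·m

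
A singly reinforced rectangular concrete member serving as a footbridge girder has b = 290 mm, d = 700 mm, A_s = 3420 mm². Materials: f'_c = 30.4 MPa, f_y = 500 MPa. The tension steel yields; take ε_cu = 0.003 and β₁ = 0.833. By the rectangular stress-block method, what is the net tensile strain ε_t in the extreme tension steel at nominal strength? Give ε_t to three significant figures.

a = A_s f_y/(0.85 f'_c b) = 228.19 mm.
β₁ = 0.833, so c = a/β₁ = 228.19/0.833 = 273.94 mm.
From the linear strain diagram with ε_cu = 0.003: ε_t = 0.003 (d − c)/c = 0.003 × (700 − 273.94)/273.94 = 0.00467.
ε_t is between 0.004 and 0.005 — transition zone.

ε_t ≈ 0.00467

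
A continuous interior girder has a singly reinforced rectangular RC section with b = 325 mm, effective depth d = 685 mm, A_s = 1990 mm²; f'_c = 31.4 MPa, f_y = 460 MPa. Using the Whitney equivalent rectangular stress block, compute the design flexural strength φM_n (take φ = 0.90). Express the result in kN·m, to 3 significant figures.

T = A_s f_y = 1990 × 460 = 915400 N = 915.4 kN.
From C = T: a = T/(0.85 f'_c b) = 915400/(0.85 × 31.4 × 325) = 105.53 mm.
M_n = T(d − a/2) = 915.4 kN × (685 − 52.765) mm = 578.75 kN·m.
φM_n = 0.90 × 578.75 = 520.88 kN·m.

φM_n ≈ 521 kN·m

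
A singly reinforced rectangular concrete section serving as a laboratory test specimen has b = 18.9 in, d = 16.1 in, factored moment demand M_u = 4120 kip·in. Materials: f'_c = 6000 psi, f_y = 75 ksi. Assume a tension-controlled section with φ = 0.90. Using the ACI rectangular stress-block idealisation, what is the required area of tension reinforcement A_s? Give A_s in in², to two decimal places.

A_s ≈ 4.22 in²

M_n = M_u/φ = 4120/0.90 = 4577.78 kip·in.
From M_n = 0.85 f'_c a b (d − a/2):
a = d − √(d² − 2M_n/(0.85 f'_c b)) = 16.1 − √(16.1² − 2 × 4577.78/(0.85 × 6 × 18.9)) = 3.285 in.
A_s = 0.85 f'_c a b / f_y = 0.85 × 6 × 3.285 × 18.9 / 75 = 4.222 in².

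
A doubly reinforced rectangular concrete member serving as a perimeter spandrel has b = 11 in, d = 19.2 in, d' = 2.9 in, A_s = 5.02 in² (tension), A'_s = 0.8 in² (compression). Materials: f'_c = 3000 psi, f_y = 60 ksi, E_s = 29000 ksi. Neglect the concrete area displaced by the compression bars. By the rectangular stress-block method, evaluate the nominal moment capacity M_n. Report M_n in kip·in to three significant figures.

M_n ≈ 4500 kip·in

Assume both steels yield.
a = (A_s − A'_s) f_y/(0.85 f'_c b) = (5.02 − 0.8) × 60/(0.85 × 3 × 11) = 9.027 in.
c = a/β₁ = 9.027/0.85 = 10.620 in; ε'_s = 0.003(c − d')/c = 0.0022 ≥ ε_y = 0.0021, so the compression steel yields.
M_n = (A_s − A'_s) f_y (d − a/2) + A'_s f_y (d − d') = 253.2 × (19.2 − 4.5135) + 48 × (19.2 − 2.9) = 3718.6 + 782.4 = 4501.0 kip·in.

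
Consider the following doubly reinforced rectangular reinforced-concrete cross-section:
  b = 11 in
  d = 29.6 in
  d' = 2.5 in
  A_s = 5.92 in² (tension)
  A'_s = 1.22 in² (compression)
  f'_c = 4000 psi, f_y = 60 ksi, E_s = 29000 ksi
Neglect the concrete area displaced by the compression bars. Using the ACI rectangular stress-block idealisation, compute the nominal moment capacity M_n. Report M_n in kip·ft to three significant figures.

Assume both steels yield.
a = (A_s − A'_s) f_y/(0.85 f'_c b) = (5.92 − 1.22) × 60/(0.85 × 4 × 11) = 7.540 in.
c = a/β₁ = 7.540/0.85 = 8.871 in; ε'_s = 0.003(c − d')/c = 0.0022 ≥ ε_y = 0.0021, so the compression steel yields.
M_n = (A_s − A'_s) f_y (d − a/2) + A'_s f_y (d − d') = 282 × (29.6 − 3.77) + 73.2 × (29.6 − 2.5) = 7284.1 + 1983.7 = 9267.8 kip·in = 9267.8/12 = 772.32 kip·ft.

M_n ≈ 772 kip·ft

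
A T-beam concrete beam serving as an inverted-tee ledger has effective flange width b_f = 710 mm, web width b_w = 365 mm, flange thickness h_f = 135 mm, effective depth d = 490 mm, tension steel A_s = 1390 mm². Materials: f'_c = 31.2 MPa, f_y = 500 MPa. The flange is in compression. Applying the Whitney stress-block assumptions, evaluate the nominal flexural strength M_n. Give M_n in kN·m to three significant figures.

M_n ≈ 328 kN·m

Tension: T = A_s f_y = 1390 × 500 = 695000 N.
Try a within the flange: a = T/(0.85 f'_c b_f) = 695000/(0.85 × 31.2 × 710) = 36.91 mm.
Since a = 36.91 ≤ h_f = 135 mm, the stress block lies entirely in the flange; analyse as a rectangular beam of width b_f.
M_n = T(d − a/2) = 695000 × (490 − 18.455) = 327.72 × 10⁶ N·mm.
M_n = 327.72 kN·m.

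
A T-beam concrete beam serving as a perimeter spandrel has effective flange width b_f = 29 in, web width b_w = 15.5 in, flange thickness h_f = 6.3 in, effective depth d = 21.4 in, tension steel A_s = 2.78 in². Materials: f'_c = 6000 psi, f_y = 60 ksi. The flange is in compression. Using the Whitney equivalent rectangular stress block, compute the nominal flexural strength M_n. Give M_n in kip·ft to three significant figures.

Tension: T = A_s f_y = 2.78 × 60 = 166.8 kips.
Try a within the flange: a = T/(0.85 f'_c b_f) = 166.8/(0.85 × 6 × 29) = 1.128 in.
Since a = 1.128 ≤ h_f = 6.3 in, the stress block lies entirely in the flange; analyse as a rectangular beam of width b_f.
M_n = T(d − a/2) = 166.8 × (21.4 − 0.564) = 3475.4 kip·in.
M_n = 3475.4/12 = 289.62 kip·ft.

M_n ≈ 290 kip·ft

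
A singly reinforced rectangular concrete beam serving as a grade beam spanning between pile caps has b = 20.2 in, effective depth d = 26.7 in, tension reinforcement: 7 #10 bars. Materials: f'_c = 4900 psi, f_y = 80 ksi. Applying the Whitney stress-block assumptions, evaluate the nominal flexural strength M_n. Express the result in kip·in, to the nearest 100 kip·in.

M_n ≈ 16000 kip·in

A_s = 7 × 1.27 = 8.89 in².
T = A_s f_y = 8.89 × 80 = 711.2 kips.
a = T/(0.85 f'_c b) = 711.2/(0.85 × 4.9 × 20.2) = 8.453 in.
M_n = T(d − a/2) = 711.2 × (26.7 − 4.2265) = 15983.2 kip·in.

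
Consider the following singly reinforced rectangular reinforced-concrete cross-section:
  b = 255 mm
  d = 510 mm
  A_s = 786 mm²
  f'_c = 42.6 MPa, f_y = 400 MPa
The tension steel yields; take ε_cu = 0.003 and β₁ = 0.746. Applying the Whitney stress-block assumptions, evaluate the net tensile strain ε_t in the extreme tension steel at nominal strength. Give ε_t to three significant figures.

ε_t ≈ 0.0305

a = A_s f_y/(0.85 f'_c b) = 34.05 mm.
β₁ = 0.746, so c = a/β₁ = 34.05/0.746 = 45.64 mm.
From the linear strain diagram with ε_cu = 0.003: ε_t = 0.003 (d − c)/c = 0.003 × (510 − 45.64)/45.64 = 0.0305.
Since ε_t ≥ 0.005, the section is tension-controlled.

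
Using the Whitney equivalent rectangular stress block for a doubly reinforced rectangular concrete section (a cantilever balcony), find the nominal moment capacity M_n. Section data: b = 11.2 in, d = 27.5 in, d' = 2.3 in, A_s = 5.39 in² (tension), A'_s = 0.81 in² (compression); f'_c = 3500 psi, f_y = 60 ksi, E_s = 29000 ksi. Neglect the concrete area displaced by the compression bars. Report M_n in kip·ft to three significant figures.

Assume both steels yield.
a = (A_s − A'_s) f_y/(0.85 f'_c b) = (5.39 − 0.81) × 60/(0.85 × 3.5 × 11.2) = 8.247 in.
c = a/β₁ = 8.247/0.85 = 9.702 in; ε'_s = 0.003(c − d')/c = 0.0023 ≥ ε_y = 0.0021, so the compression steel yields.
M_n = (A_s − A'_s) f_y (d − a/2) + A'_s f_y (d − d') = 274.8 × (27.5 − 4.1235) + 48.6 × (27.5 − 2.3) = 6423.9 + 1224.7 = 7648.6 kip·in = 7648.6/12 = 637.38 kip·ft.

M_n ≈ 637 kip·ft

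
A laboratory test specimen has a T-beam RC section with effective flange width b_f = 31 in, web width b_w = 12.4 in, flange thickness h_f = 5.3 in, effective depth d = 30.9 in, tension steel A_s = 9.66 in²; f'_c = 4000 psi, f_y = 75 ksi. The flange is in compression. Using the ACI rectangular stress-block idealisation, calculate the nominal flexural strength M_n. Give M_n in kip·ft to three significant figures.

M_n ≈ 1640 kip·ft

Tension: T = A_s f_y = 9.66 × 75 = 724.5 kips.
Try a within the flange: a = T/(0.85 f'_c b_f) = 724.5/(0.85 × 4 × 31) = 6.874 in.
a = 6.874 > h_f = 5.3 in: the block extends into the web. Split into flange-overhang and web parts.
C_f = 0.85 f'_c (b_f − b_w) h_f = 0.85 × 4 × (31 − 12.4) × 5.3 = 335.2 kips.
Remaining web compression depth: a_w = (T − C_f)/(0.85 f'_c b_w) = (724.5 − 335.2)/(0.85 × 4 × 12.4) = 9.234 in.
M_n = C_f(d − h_f/2) + (T − C_f)(d − a_w/2) = 335.2 × (30.9 − 2.65) + 389.3 × (30.9 − 4.617) = 9469.4 + 10232.0 = 19701.4 kip·in.
M_n = 19701.4/12 = 1641.78 kip·ft.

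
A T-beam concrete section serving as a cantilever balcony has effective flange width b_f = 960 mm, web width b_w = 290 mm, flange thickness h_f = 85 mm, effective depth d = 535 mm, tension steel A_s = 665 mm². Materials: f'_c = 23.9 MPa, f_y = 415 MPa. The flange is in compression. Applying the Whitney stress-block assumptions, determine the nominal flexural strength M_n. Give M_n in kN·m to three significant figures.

M_n ≈ 146 kN·m

Tension: T = A_s f_y = 665 × 415 = 275975 N.
Try a within the flange: a = T/(0.85 f'_c b_f) = 275975/(0.85 × 23.9 × 960) = 14.15 mm.
Since a = 14.15 ≤ h_f = 85 mm, the stress block lies entirely in the flange; analyse as a rectangular beam of width b_f.
M_n = T(d − a/2) = 275975 × (535 − 7.075) = 145.69 × 10⁶ N·mm.
M_n = 145.69 kN·m.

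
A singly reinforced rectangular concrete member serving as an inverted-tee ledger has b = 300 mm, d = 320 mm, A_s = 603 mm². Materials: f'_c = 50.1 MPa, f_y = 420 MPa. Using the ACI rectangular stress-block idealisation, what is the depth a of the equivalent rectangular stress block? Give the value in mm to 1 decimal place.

a ≈ 19.8 mm

T = A_s f_y = 603 × 420 = 253260 N = 253.26 kN.
Setting C = 0.85 f'_c a b equal to T: a = 253260/(0.85 × 50.1 × 300) = 19.8 mm.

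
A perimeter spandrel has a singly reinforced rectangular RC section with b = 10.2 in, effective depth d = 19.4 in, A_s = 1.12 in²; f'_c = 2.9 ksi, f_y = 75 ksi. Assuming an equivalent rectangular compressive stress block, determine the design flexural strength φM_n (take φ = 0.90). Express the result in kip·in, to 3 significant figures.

T = A_s f_y = 1.12 × 75 = 84 kips.
a = T/(0.85 f'_c b) = 84/(0.85 × 2.9 × 10.2) = 3.341 in.
M_n = T(d − a/2) = 84 × (19.4 − 1.6705) = 1489.3 kip·in.
φM_n = 0.90 × 1489.3 = 1340.4 kip·in.

φM_n ≈ 1340 kip·in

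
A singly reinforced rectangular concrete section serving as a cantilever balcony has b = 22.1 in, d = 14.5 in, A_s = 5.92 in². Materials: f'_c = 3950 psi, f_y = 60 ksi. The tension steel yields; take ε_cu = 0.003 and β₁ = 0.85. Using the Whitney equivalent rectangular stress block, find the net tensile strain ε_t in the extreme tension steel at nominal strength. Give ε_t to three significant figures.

a = A_s f_y/(0.85 f'_c b) = 4.787 in.
β₁ = 0.85, so c = a/β₁ = 4.787/0.85 = 5.632 in.
From the linear strain diagram with ε_cu = 0.003: ε_t = 0.003 (d − c)/c = 0.003 × (14.5 − 5.632)/5.632 = 0.00472.
ε_t is between 0.004 and 0.005 — transition zone.

ε_t ≈ 0.00472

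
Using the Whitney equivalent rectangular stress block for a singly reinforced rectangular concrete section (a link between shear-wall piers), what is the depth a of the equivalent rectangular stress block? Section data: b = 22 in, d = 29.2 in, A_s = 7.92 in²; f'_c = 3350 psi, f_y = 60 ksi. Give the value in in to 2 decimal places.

a ≈ 7.59 in

T = A_s f_y = 7.92 × 60 = 475.2 kips.
a = T/(0.85 f'_c b) = 475.2/(0.85 × 3.35 × 22) = 7.59 in.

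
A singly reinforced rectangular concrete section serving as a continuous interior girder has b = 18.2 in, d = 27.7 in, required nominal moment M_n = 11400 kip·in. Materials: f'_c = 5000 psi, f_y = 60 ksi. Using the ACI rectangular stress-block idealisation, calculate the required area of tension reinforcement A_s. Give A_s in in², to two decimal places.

From M_n = 0.85 f'_c a b (d − a/2):
a = d − √(d² − 2M_n/(0.85 f'_c b)) = 27.7 − √(27.7² − 2 × 11400/(0.85 × 5 × 18.2)) = 5.962 in.
A_s = 0.85 f'_c a b / f_y = 0.85 × 5 × 5.962 × 18.2 / 60 = 7.686 in².

A_s ≈ 7.69 in²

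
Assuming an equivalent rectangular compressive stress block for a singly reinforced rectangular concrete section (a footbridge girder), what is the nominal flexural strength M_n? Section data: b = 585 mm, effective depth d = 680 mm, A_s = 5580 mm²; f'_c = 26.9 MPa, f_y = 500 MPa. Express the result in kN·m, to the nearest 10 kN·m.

M_n ≈ 1610 kN·m

T = A_s f_y = 5580 × 500 = 2790000 N = 2790 kN.
From C = T: a = T/(0.85 f'_c b) = 2790000/(0.85 × 26.9 × 585) = 208.58 mm.
M_n = T(d − a/2) = 2790 kN × (680 − 104.29) mm = 1606.23 kN·m.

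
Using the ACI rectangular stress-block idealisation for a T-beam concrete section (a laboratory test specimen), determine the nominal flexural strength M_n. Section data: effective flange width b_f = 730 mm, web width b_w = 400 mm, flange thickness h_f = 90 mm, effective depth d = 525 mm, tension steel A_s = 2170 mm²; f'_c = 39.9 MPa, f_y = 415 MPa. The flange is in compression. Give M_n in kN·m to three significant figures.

Tension: T = A_s f_y = 2170 × 415 = 900550 N.
Try a within the flange: a = T/(0.85 f'_c b_f) = 900550/(0.85 × 39.9 × 730) = 36.37 mm.
Since a = 36.37 ≤ h_f = 90 mm, the stress block lies entirely in the flange; analyse as a rectangular beam of width b_f.
M_n = T(d − a/2) = 900550 × (525 − 18.185) = 456.41 × 10⁶ N·mm.
M_n = 456.41 kN·m.

M_n ≈ 456 kN·m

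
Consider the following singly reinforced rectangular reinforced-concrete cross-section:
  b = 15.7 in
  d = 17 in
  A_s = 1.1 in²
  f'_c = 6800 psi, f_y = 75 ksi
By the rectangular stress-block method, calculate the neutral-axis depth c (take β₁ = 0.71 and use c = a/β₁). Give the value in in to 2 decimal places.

T = A_s f_y = 1.1 × 75 = 82.5 kips.
a = T/(0.85 f'_c b) = 82.5/(0.85 × 6.8 × 15.7) = 0.9091 in.
With β₁ = 0.71, c = a/β₁ = 0.9091/0.71 = 1.28 in.

c ≈ 1.28 in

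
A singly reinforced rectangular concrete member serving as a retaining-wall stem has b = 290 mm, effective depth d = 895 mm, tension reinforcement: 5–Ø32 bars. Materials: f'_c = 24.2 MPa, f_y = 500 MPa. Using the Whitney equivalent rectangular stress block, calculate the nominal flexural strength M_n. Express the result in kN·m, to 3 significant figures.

M_n ≈ 1460 kN·m

A_s = 5 × 804 = 4020 mm².
T = A_s f_y = 4020 × 500 = 2010000 N = 2010 kN.
From C = T: a = T/(0.85 f'_c b) = 2010000/(0.85 × 24.2 × 290) = 336.95 mm.
M_n = T(d − a/2) = 2010 kN × (895 − 168.475) mm = 1460.32 kN·m.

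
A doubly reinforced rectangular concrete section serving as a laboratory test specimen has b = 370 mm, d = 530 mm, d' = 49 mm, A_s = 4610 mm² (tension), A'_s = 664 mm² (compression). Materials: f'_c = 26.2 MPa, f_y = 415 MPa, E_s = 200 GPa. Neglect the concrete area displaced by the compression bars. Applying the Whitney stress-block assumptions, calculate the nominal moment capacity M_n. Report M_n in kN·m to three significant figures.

M_n ≈ 838 kN·m

Assume both tension and compression steel yield.
Net tension couple steel: A_s − A'_s = 3946 mm².
a = (A_s − A'_s) f_y / (0.85 f'_c b) = 1637590/(0.85 × 26.2 × 370) = 198.74 mm.
c = a/β₁ = 198.74/0.85 = 233.81 mm; ε'_s = 0.003(c − d')/c = 0.0024 ≥ f_y/E_s = 0.0021, so compression steel does yield.
M_n = (A_s − A'_s) f_y (d − a/2) + A'_s f_y (d − d') = [1637590 × (530 − 99.37) + 275560 × (530 − 49)] × 10⁻⁶ = 705.20 + 132.54 = 837.74 kN·m.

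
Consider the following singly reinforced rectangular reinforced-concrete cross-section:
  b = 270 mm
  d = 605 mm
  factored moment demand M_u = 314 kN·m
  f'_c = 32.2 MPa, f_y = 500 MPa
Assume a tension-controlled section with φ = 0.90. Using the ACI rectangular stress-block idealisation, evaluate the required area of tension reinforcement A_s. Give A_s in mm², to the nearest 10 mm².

A_s ≈ 1240 mm²

M_n = M_u/φ = 314/0.90 = 348.889 kN·m.
With M_n = 0.85 f'_c a b (d − a/2), solve the quadratic for a:
a = d − √(d² − 2M_n/(0.85 f'_c b)) = 605 − √(605² − 2 × 348.889×10⁶/(0.85 × 32.2 × 270)) = 83.85 mm.
A_s = 0.85 f'_c a b / f_y = 0.85 × 32.2 × 83.85 × 270 / 500 = 1239.3 mm².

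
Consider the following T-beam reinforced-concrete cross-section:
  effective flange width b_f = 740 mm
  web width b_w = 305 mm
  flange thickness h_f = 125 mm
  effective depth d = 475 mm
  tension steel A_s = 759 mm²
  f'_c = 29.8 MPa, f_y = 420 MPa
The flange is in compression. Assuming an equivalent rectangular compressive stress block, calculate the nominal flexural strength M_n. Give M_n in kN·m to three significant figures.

Tension: T = A_s f_y = 759 × 420 = 318780 N.
Try a within the flange: a = T/(0.85 f'_c b_f) = 318780/(0.85 × 29.8 × 740) = 17.01 mm.
Since a = 17.01 ≤ h_f = 125 mm, the stress block lies entirely in the flange; analyse as a rectangular beam of width b_f.
M_n = T(d − a/2) = 318780 × (475 − 8.505) = 148.71 × 10⁶ N·mm.
M_n = 148.71 kN·m.

M_n ≈ 149 kN·m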